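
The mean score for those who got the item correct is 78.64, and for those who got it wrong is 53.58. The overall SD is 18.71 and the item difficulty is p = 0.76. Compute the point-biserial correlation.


q = 1 - p = 0.24
rpb = ((M1 - M0) / SD) * sqrt(p * q)
rpb = ((78.64 - 53.58) / 18.71) * sqrt(0.76 * 0.24)
rpb = 0.572

0.572


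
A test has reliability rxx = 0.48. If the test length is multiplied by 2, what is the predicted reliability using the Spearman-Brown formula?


r_new = (n * rxx) / (1 + (n-1) * rxx)
r_new = (2 * 0.48) / (1 + 1 * 0.48)
r_new = 0.96 / 1.48
r_new = 0.6486

0.6486


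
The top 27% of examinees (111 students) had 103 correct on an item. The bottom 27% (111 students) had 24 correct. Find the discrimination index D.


p_upper = 103/111 = 0.9279
p_lower = 24/111 = 0.2162
D = 0.9279 - 0.2162 = 0.7117

0.7117


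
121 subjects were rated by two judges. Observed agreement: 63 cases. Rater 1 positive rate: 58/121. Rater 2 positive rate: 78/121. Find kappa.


P_o = 63/121 = 0.520661
P_e = (58*78 + 63*43) / 14641 = 0.494024
kappa = (P_o - P_e) / (1 - P_e)
kappa = (0.520661 - 0.494024) / (1 - 0.494024)
kappa = 0.0526

0.0526


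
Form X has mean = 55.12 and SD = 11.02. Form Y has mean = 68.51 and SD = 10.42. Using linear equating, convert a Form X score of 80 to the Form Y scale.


slope = SD_Y / SD_X = 10.42 / 11.02 ~ 0.9456
intercept = mean_Y - slope * mean_X = 68.51 - (10.42 / 11.02) * 55.12 ~ 16.3911
Y = slope * X + intercept. To avoid rounding drift from the rounded slope/intercept, evaluate the equivalent form Y = mean_Y + SD_Y * (X - mean_X) / SD_X at full precision:
Y = 68.51 + 10.42 * (80 - 55.12) / 11.02
Y = 68.51 + 10.42 * 24.88 / 11.02
Y = 68.51 + 259.2496 / 11.02
Y = 68.51 + 23.5254
Y = 92.0354

92.0354


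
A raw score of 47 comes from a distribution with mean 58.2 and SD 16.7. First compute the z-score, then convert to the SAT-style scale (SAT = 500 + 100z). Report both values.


z = (X - mean) / SD = (47 - 58.2) / 16.7
z = -11.2 / 16.7
z = -0.6707
SAT-scale = SAT = 500 + 100z
Carry z at full precision (z = -11.2 / 16.7) into the conversion:
SAT-scale = 500 + 100 * (-11.2 / 16.7) = 500 + -1120 / 16.7
SAT-scale = 500 + -67.0659
SAT-scale = 432.9341

432.9341


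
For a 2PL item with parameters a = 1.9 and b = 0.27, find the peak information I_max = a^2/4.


For 2PL, max info at theta = b = 0.27
I_max = a^2 / 4 = 1.9^2 / 4
= 3.61 / 4
I_max = 0.9025

0.9025


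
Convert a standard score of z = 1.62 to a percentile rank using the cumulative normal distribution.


CDF(z) = 0.5 * (1 + erf(z/sqrt(2)))
erf(1.1455) = 0.8948
CDF = 0.9474
Percentile rank = 0.9474 * 100 = 94.74

94.74


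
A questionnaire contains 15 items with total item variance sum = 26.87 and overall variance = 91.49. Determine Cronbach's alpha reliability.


alpha = (k/(k-1)) * (1 - sum(si^2)/s_total^2)
= (15/14) * (1 - 26.87/91.49)
alpha = 0.7568

0.7568


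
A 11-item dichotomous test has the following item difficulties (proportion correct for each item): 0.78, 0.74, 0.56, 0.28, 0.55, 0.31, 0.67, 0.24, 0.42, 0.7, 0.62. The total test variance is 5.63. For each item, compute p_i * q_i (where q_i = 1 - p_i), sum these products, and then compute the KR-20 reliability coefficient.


For each item, compute p_i * q_i:
  Item 1: 0.78 * 0.22 = 0.1716
  Item 2: 0.74 * 0.26 = 0.1924
  Item 3: 0.56 * 0.44 = 0.2464
  Item 4: 0.28 * 0.72 = 0.2016
  Item 5: 0.55 * 0.45 = 0.2475
  Item 6: 0.31 * 0.69 = 0.2139
  Item 7: 0.67 * 0.33 = 0.2211
  Item 8: 0.24 * 0.76 = 0.1824
  Item 9: 0.42 * 0.58 = 0.2436
  Item 10: 0.7 * 0.3 = 0.21
  Item 11: 0.62 * 0.38 = 0.2356
Sum(p_i * q_i) = 0.1716 + 0.1924 + 0.2464 + 0.2016 + 0.2475 + 0.2139 + 0.2211 + 0.1824 + 0.2436 + 0.21 + 0.2356 = 2.3661
KR-20 = (k/(k-1)) * (1 - Sum(p_i*q_i) / Var_total)
= (11/10) * (1 - 2.3661/5.63)
= 1.1 * 0.5797
KR-20 = 0.6377

0.6377


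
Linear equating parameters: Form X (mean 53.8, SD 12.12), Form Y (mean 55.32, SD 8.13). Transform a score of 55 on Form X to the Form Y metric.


slope = SD_Y / SD_X = 8.13 / 12.12 ~ 0.6708
intercept = mean_Y - slope * mean_X = 55.32 - (8.13 / 12.12) * 53.8 ~ 19.2314
Y = slope * X + intercept. To avoid rounding drift from the rounded slope/intercept, evaluate the equivalent form Y = mean_Y + SD_Y * (X - mean_X) / SD_X at full precision:
Y = 55.32 + 8.13 * (55 - 53.8) / 12.12
Y = 55.32 + 8.13 * 1.2 / 12.12
Y = 55.32 + 9.756 / 12.12
Y = 55.32 + 0.805
Y = 56.125

56.125


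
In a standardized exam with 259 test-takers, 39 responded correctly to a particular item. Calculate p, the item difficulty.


Item difficulty p = number correct / total examinees
p = 39 / 259
p = 0.1506

0.1506


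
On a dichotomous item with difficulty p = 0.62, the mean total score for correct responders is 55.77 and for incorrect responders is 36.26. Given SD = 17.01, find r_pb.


q = 1 - p = 0.38
rpb = ((M1 - M0) / SD) * sqrt(p * q)
rpb = ((55.77 - 36.26) / 17.01) * sqrt(0.62 * 0.38)
rpb = 0.5567

0.5567


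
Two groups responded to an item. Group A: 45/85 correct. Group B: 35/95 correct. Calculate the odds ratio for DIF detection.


Odds_A = 45/40 = 1.125
Odds_B = 35/60 = 0.5833
OR = Odds_A / Odds_B = 1.125 / 0.5833
Exactly, OR = (45 * 60) / (40 * 35) = 2700 / 1400
OR = 1.9286

1.9286


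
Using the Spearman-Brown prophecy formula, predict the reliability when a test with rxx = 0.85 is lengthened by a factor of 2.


r_new = (n * rxx) / (1 + (n-1) * rxx)
r_new = (2 * 0.85) / (1 + 1 * 0.85)
r_new = 1.7 / 1.85
r_new = 0.9189

0.9189


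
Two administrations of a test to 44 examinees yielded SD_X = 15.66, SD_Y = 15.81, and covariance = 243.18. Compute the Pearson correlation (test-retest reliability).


r = cov(X,Y) / (SD_X * SD_Y)
r = 243.18 / (15.66 * 15.81)
r = 243.18 / 247.5846
r = 0.9822

0.9822


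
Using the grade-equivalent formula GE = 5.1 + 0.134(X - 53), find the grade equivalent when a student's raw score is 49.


raw - median = 49 - 53 = -4
slope * diff = 0.134 * -4 = -0.536
GE = 5.1 + -0.536
GE = 4.564

4.564


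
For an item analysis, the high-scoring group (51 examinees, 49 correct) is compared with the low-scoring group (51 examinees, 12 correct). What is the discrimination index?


p_upper = 49/51 = 0.9608
p_lower = 12/51 = 0.2353
D = 0.9608 - 0.2353 = 0.7255

0.7255


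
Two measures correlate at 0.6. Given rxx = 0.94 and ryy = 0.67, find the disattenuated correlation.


r_corrected = rxy / sqrt(rxx * ryy)
= 0.6 / sqrt(0.94 * 0.67)
= 0.6 / sqrt(0.6298)
= 0.6 / 0.793599
r_corrected = 0.756

0.756


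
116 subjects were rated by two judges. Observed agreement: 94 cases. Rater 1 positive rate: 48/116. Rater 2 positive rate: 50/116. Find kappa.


P_o = 94/116 = 0.810345
P_e = (48*50 + 68*66) / 13456 = 0.511891
kappa = (P_o - P_e) / (1 - P_e)
kappa = (0.810345 - 0.511891) / (1 - 0.511891)
kappa = 0.6114

0.6114


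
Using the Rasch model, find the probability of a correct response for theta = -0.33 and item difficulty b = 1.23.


theta - b = -0.33 - 1.23 = -1.56
exp(-(theta - b)) = exp(1.56) = 4.7588
P = 1 / (1 + 4.7588)
P = 0.1736

0.1736


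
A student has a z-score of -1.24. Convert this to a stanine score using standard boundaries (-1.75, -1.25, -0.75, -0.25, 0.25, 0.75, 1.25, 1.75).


Stanine boundaries: [-1.75, -1.25, -0.75, -0.25, 0.25, 0.75, 1.25, 1.75]
z = -1.24
Check each boundary:
  z >= -1.75 -> could be stanine 2
  z >= -1.25 -> could be stanine 3
  z < -0.75
  z < -0.25
  z < 0.25
  z < 0.75
  z < 1.25
  z < 1.75
Highest qualifying boundary gives stanine = 3

3


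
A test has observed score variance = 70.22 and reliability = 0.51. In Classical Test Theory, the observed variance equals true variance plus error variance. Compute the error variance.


var_true = rxx * var_obs = 0.51 * 70.22 = 35.8122
var_error = var_obs - var_true
var_error = 70.22 - 35.8122
var_error = 34.4078

34.4078


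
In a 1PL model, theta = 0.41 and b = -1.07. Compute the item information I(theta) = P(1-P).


P = 1/(1+exp(-(0.41--1.07))) = 0.8146
I = P*(1-P) = 0.8146 * 0.1854
I = 0.151

0.151


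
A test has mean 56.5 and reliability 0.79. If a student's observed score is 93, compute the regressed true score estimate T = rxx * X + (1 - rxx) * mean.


T_est = rxx * X + (1 - rxx) * mean
T_est = 0.79 * 93 + 0.21 * 56.5
T_est = 73.47 + 11.865
T_est = 85.335

85.335


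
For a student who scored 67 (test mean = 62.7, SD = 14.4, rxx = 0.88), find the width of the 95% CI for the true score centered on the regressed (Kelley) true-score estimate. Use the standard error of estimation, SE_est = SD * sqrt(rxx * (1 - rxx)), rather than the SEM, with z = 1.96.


True score estimate = 0.88*67 + 0.12*62.7 = 66.484
SE_est = SD * sqrt(rxx * (1 - rxx)) = 14.4 * sqrt(0.88 * 0.12) = 14.4 * sqrt(0.1056) = 4.679446
CI = T_est +/- z * SE_est, so width = 2 * z * SE_est = 2 * 1.96 * 4.679446
Width = 18.3434

18.3434


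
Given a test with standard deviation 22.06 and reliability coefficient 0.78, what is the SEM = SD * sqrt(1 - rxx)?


SEM = SD * sqrt(1 - rxx)
SEM = 22.06 * sqrt(1 - 0.78)
SEM = 22.06 * sqrt(0.22) = 22.06 * 0.469042
SEM = 10.3471

10.3471


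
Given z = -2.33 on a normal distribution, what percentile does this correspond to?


CDF(z) = 0.5 * (1 + erf(z/sqrt(2)))
erf(-1.6476) = -0.9802
CDF = 0.0099
Percentile rank = 0.0099 * 100 = 0.99

0.99


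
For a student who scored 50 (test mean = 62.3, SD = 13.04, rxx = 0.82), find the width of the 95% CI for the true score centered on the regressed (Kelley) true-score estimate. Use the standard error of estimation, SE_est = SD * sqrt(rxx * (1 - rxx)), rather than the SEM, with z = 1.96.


True score estimate = 0.82*50 + 0.18*62.3 = 52.214
SE_est = SD * sqrt(rxx * (1 - rxx)) = 13.04 * sqrt(0.82 * 0.18) = 13.04 * sqrt(0.1476) = 5.009804
CI = T_est +/- z * SE_est, so width = 2 * z * SE_est = 2 * 1.96 * 5.009804
Width = 19.6384

19.6384


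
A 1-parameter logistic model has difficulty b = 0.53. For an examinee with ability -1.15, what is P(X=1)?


theta - b = -1.15 - 0.53 = -1.68
exp(-(theta - b)) = exp(1.68) = 5.3656
P = 1 / (1 + 5.3656)
P = 0.1571

0.1571


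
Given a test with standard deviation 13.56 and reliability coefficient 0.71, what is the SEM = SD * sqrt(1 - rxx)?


SEM = SD * sqrt(1 - rxx)
SEM = 13.56 * sqrt(1 - 0.71)
SEM = 13.56 * sqrt(0.29) = 13.56 * 0.538516
SEM = 7.3023

7.3023


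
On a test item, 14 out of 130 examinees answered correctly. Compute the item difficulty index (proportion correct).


Item difficulty p = number correct / total examinees
p = 14 / 130
p = 0.1077

0.1077


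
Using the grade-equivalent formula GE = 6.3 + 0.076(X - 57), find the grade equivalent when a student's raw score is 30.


raw - median = 30 - 57 = -27
slope * diff = 0.076 * -27 = -2.052
GE = 6.3 + -2.052
GE = 4.248

4.248


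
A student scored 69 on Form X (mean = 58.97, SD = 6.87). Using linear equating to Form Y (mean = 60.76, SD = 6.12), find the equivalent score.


slope = SD_Y / SD_X = 6.12 / 6.87 ~ 0.8908
intercept = mean_Y - slope * mean_X = 60.76 - (6.12 / 6.87) * 58.97 ~ 8.2278
Y = slope * X + intercept. To avoid rounding drift from the rounded slope/intercept, evaluate the equivalent form Y = mean_Y + SD_Y * (X - mean_X) / SD_X at full precision:
Y = 60.76 + 6.12 * (69 - 58.97) / 6.87
Y = 60.76 + 6.12 * 10.03 / 6.87
Y = 60.76 + 61.3836 / 6.87
Y = 60.76 + 8.935
Y = 69.695

69.695


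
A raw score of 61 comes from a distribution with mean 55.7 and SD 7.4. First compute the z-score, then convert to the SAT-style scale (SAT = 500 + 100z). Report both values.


z = (X - mean) / SD = (61 - 55.7) / 7.4
z = 5.3 / 7.4
z = 0.7162
SAT-scale = SAT = 500 + 100z
Carry z at full precision (z = 5.3 / 7.4) into the conversion:
SAT-scale = 500 + 100 * (5.3 / 7.4) = 500 + 530 / 7.4
SAT-scale = 500 + 71.6216
SAT-scale = 571.6216

571.6216


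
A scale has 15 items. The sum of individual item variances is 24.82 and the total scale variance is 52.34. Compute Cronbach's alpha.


alpha = (k/(k-1)) * (1 - sum(si^2)/s_total^2)
= (15/14) * (1 - 24.82/52.34)
alpha = 0.5633

0.5633


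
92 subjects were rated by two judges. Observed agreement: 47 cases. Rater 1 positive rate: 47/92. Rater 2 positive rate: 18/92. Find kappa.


P_o = 47/92 = 0.51087
P_e = (47*18 + 45*74) / 8464 = 0.493384
kappa = (P_o - P_e) / (1 - P_e)
kappa = (0.51087 - 0.493384) / (1 - 0.493384)
kappa = 0.0345

0.0345


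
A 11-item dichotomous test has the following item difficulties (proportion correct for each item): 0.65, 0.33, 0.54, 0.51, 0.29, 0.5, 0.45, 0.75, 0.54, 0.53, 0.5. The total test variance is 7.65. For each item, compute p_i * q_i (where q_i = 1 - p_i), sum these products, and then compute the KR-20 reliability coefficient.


For each item, compute p_i * q_i:
  Item 1: 0.65 * 0.35 = 0.2275
  Item 2: 0.33 * 0.67 = 0.2211
  Item 3: 0.54 * 0.46 = 0.2484
  Item 4: 0.51 * 0.49 = 0.2499
  Item 5: 0.29 * 0.71 = 0.2059
  Item 6: 0.5 * 0.5 = 0.25
  Item 7: 0.45 * 0.55 = 0.2475
  Item 8: 0.75 * 0.25 = 0.1875
  Item 9: 0.54 * 0.46 = 0.2484
  Item 10: 0.53 * 0.47 = 0.2491
  Item 11: 0.5 * 0.5 = 0.25
Sum(p_i * q_i) = 0.2275 + 0.2211 + 0.2484 + 0.2499 + 0.2059 + 0.25 + 0.2475 + 0.1875 + 0.2484 + 0.2491 + 0.25 = 2.5853
KR-20 = (k/(k-1)) * (1 - Sum(p_i*q_i) / Var_total)
= (11/10) * (1 - 2.5853/7.65)
= 1.1 * 0.6621
KR-20 = 0.7283

0.7283


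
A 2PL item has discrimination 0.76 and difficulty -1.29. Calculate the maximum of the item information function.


For 2PL, max info at theta = b = -1.29
I_max = a^2 / 4 = 0.76^2 / 4
= 0.5776 / 4
I_max = 0.1444

0.1444


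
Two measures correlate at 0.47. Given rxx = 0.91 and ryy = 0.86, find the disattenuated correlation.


r_corrected = rxy / sqrt(rxx * ryy)
= 0.47 / sqrt(0.91 * 0.86)
= 0.47 / sqrt(0.7826)
= 0.47 / 0.884647
r_corrected = 0.5313

0.5313


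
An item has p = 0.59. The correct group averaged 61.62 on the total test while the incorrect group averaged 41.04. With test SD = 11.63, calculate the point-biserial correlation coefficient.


q = 1 - p = 0.41
rpb = ((M1 - M0) / SD) * sqrt(p * q)
rpb = ((61.62 - 41.04) / 11.63) * sqrt(0.59 * 0.41)
rpb = 0.8703

0.8703


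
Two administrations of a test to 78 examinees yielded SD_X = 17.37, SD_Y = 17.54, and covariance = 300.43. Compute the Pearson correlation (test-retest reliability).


r = cov(X,Y) / (SD_X * SD_Y)
r = 300.43 / (17.37 * 17.54)
r = 300.43 / 304.6698
r = 0.9861

0.9861


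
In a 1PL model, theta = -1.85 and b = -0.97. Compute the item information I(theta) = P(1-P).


P = 1/(1+exp(-(-1.85--0.97))) = 0.2932
I = P*(1-P) = 0.2932 * 0.7068
I = 0.2072

0.2072


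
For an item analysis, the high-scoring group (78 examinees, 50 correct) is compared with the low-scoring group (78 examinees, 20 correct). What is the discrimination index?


p_upper = 50/78 = 0.641
p_lower = 20/78 = 0.2564
D = 0.641 - 0.2564 = 0.3846

0.3846


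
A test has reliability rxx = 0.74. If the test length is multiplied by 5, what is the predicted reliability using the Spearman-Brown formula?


r_new = (n * rxx) / (1 + (n-1) * rxx)
r_new = (5 * 0.74) / (1 + 4 * 0.74)
r_new = 3.7 / 3.96
r_new = 0.9343

0.9343


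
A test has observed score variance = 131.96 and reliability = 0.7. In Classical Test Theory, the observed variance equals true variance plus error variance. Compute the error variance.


var_true = rxx * var_obs = 0.7 * 131.96 = 92.372
var_error = var_obs - var_true
var_error = 131.96 - 92.372
var_error = 39.588

39.588


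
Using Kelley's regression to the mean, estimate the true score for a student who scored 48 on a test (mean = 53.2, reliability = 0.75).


T_est = rxx * X + (1 - rxx) * mean
T_est = 0.75 * 48 + 0.25 * 53.2
T_est = 36.0 + 13.3
T_est = 49.3

49.3


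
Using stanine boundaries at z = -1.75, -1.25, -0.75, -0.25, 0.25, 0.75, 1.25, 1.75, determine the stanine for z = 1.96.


Stanine boundaries: [-1.75, -1.25, -0.75, -0.25, 0.25, 0.75, 1.25, 1.75]
z = 1.96
Check each boundary:
  z >= -1.75 -> could be stanine 2
  z >= -1.25 -> could be stanine 3
  z >= -0.75 -> could be stanine 4
  z >= -0.25 -> could be stanine 5
  z >= 0.25 -> could be stanine 6
  z >= 0.75 -> could be stanine 7
  z >= 1.25 -> could be stanine 8
  z >= 1.75 -> could be stanine 9
Highest qualifying boundary gives stanine = 9

9


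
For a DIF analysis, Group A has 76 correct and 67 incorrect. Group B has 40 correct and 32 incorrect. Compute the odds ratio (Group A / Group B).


Odds_A = 76/67 = 1.1343
Odds_B = 40/32 = 1.25
OR = Odds_A / Odds_B = 1.1343 / 1.25
Exactly, OR = (76 * 32) / (67 * 40) = 2432 / 2680
OR = 0.9075

0.9075


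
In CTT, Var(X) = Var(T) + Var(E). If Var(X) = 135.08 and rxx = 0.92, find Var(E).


var_true = rxx * var_obs = 0.92 * 135.08 = 124.2736
var_error = var_obs - var_true
var_error = 135.08 - 124.2736
var_error = 10.8064

10.8064


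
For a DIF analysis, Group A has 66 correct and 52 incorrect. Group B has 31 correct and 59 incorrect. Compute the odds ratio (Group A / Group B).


Odds_A = 66/52 = 1.2692
Odds_B = 31/59 = 0.5254
OR = Odds_A / Odds_B = 1.2692 / 0.5254
Exactly, OR = (66 * 59) / (52 * 31) = 3894 / 1612
OR = 2.4156

2.4156


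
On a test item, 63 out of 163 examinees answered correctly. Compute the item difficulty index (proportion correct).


Item difficulty p = number correct / total examinees
p = 63 / 163
p = 0.3865

0.3865


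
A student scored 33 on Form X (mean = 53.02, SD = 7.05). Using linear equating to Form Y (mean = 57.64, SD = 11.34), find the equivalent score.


slope = SD_Y / SD_X = 11.34 / 7.05 ~ 1.6085
intercept = mean_Y - slope * mean_X = 57.64 - (11.34 / 7.05) * 53.02 ~ -27.6432
Y = slope * X + intercept. To avoid rounding drift from the rounded slope/intercept, evaluate the equivalent form Y = mean_Y + SD_Y * (X - mean_X) / SD_X at full precision:
Y = 57.64 + 11.34 * (33 - 53.02) / 7.05
Y = 57.64 - 11.34 * 20.02 / 7.05
Y = 57.64 - 227.0268 / 7.05
Y = 57.64 - 32.2024
Y = 25.4376

25.4376


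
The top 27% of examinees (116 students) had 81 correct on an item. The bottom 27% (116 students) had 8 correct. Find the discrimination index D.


p_upper = 81/116 = 0.6983
p_lower = 8/116 = 0.069
D = 0.6983 - 0.069 = 0.6293

0.6293


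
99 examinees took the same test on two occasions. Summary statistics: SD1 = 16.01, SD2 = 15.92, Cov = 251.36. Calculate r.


r = cov(X,Y) / (SD_X * SD_Y)
r = 251.36 / (16.01 * 15.92)
r = 251.36 / 254.8792
r = 0.9862

0.9862


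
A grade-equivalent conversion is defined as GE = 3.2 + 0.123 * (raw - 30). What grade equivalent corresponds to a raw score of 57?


raw - median = 57 - 30 = 27
slope * diff = 0.123 * 27 = 3.321
GE = 3.2 + 3.321
GE = 6.521

6.521


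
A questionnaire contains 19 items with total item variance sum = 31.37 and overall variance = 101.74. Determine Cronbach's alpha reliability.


alpha = (k/(k-1)) * (1 - sum(si^2)/s_total^2)
= (19/18) * (1 - 31.37/101.74)
alpha = 0.7301

0.7301


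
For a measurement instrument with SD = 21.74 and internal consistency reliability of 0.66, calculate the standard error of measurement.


SEM = SD * sqrt(1 - rxx)
SEM = 21.74 * sqrt(1 - 0.66)
SEM = 21.74 * sqrt(0.34) = 21.74 * 0.583095
SEM = 12.6765

12.6765


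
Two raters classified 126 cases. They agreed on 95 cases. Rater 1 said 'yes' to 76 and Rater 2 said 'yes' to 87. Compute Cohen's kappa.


P_o = 95/126 = 0.753968
P_e = (76*87 + 50*39) / 15876 = 0.539305
kappa = (P_o - P_e) / (1 - P_e)
kappa = (0.753968 - 0.539305) / (1 - 0.539305)
kappa = 0.466

0.466


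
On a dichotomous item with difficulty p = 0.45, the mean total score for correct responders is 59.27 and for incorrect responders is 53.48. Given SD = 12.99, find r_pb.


q = 1 - p = 0.55
rpb = ((M1 - M0) / SD) * sqrt(p * q)
rpb = ((59.27 - 53.48) / 12.99) * sqrt(0.45 * 0.55)
rpb = 0.2217

0.2217


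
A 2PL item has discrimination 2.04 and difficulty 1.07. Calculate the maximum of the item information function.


For 2PL, max info at theta = b = 1.07
I_max = a^2 / 4 = 2.04^2 / 4
= 4.1616 / 4
I_max = 1.0404

1.0404


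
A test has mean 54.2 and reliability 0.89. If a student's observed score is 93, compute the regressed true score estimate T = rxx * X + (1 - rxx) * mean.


T_est = rxx * X + (1 - rxx) * mean
T_est = 0.89 * 93 + 0.11 * 54.2
T_est = 82.77 + 5.962
T_est = 88.732

88.732


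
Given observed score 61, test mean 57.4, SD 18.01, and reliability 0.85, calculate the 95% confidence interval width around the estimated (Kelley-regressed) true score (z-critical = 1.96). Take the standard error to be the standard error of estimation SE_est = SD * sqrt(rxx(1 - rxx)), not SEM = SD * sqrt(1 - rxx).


True score estimate = 0.85*61 + 0.15*57.4 = 60.46
SE_est = SD * sqrt(rxx * (1 - rxx)) = 18.01 * sqrt(0.85 * 0.15) = 18.01 * sqrt(0.1275) = 6.430856
CI = T_est +/- z * SE_est, so width = 2 * z * SE_est = 2 * 1.96 * 6.430856
Width = 25.209

25.209


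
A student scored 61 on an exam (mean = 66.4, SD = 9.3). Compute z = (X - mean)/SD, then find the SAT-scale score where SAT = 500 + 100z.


z = (X - mean) / SD = (61 - 66.4) / 9.3
z = -5.4 / 9.3
z = -0.5806
SAT-scale = SAT = 500 + 100z
Carry z at full precision (z = -5.4 / 9.3) into the conversion:
SAT-scale = 500 + 100 * (-5.4 / 9.3) = 500 + -540 / 9.3
SAT-scale = 500 + -58.0645
SAT-scale = 441.9355

441.9355


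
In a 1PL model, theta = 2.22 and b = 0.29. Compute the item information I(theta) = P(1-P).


P = 1/(1+exp(-(2.22-0.29))) = 0.8732
I = P*(1-P) = 0.8732 * 0.1268
I = 0.1107

0.1107


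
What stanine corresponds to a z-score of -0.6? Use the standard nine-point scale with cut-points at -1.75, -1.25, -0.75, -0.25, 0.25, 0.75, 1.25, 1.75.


Stanine boundaries: [-1.75, -1.25, -0.75, -0.25, 0.25, 0.75, 1.25, 1.75]
z = -0.6
Check each boundary:
  z >= -1.75 -> could be stanine 2
  z >= -1.25 -> could be stanine 3
  z >= -0.75 -> could be stanine 4
  z < -0.25
  z < 0.25
  z < 0.75
  z < 1.25
  z < 1.75
Highest qualifying boundary gives stanine = 4

4


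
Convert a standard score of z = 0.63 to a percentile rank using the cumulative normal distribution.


CDF(z) = 0.5 * (1 + erf(z/sqrt(2)))
erf(0.4455) = 0.4713
CDF = 0.7357
Percentile rank = 0.7357 * 100 = 73.57

73.57


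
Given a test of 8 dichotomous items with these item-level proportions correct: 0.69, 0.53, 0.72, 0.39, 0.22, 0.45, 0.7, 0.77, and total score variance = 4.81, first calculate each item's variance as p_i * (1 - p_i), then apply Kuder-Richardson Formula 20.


For each item, compute p_i * q_i:
  Item 1: 0.69 * 0.31 = 0.2139
  Item 2: 0.53 * 0.47 = 0.2491
  Item 3: 0.72 * 0.28 = 0.2016
  Item 4: 0.39 * 0.61 = 0.2379
  Item 5: 0.22 * 0.78 = 0.1716
  Item 6: 0.45 * 0.55 = 0.2475
  Item 7: 0.7 * 0.3 = 0.21
  Item 8: 0.77 * 0.23 = 0.1771
Sum(p_i * q_i) = 0.2139 + 0.2491 + 0.2016 + 0.2379 + 0.1716 + 0.2475 + 0.21 + 0.1771 = 1.7087
KR-20 = (k/(k-1)) * (1 - Sum(p_i*q_i) / Var_total)
= (8/7) * (1 - 1.7087/4.81)
= 1.1429 * 0.6448
KR-20 = 0.7369

0.7369


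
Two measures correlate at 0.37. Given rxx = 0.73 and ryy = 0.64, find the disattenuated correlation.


r_corrected = rxy / sqrt(rxx * ryy)
= 0.37 / sqrt(0.73 * 0.64)
= 0.37 / sqrt(0.4672)
= 0.37 / 0.68352
r_corrected = 0.5413

0.5413


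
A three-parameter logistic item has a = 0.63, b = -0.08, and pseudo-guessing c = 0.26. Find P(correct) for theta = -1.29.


logit = 0.63*(-1.29 - -0.08) = -0.7623
P* = 1/(1 + exp(--0.7623)) = 0.3181
P = 0.26 + (1 - 0.26) * 0.3181
P = 0.4954

0.4954


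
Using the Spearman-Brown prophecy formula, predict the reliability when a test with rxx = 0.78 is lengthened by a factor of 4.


r_new = (n * rxx) / (1 + (n-1) * rxx)
r_new = (4 * 0.78) / (1 + 3 * 0.78)
r_new = 3.12 / 3.34
r_new = 0.9341

0.9341


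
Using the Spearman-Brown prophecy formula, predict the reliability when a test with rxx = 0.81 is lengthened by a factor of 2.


r_new = (n * rxx) / (1 + (n-1) * rxx)
r_new = (2 * 0.81) / (1 + 1 * 0.81)
r_new = 1.62 / 1.81
r_new = 0.895

0.895


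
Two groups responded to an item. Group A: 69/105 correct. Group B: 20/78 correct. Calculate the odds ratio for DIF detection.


Odds_A = 69/36 = 1.9167
Odds_B = 20/58 = 0.3448
OR = Odds_A / Odds_B = 1.9167 / 0.3448
Exactly, OR = (69 * 58) / (36 * 20) = 4002 / 720
OR = 5.5583

5.5583


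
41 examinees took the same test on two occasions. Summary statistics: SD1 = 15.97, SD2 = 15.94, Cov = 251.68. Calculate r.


r = cov(X,Y) / (SD_X * SD_Y)
r = 251.68 / (15.97 * 15.94)
r = 251.68 / 254.5618
r = 0.9887

0.9887


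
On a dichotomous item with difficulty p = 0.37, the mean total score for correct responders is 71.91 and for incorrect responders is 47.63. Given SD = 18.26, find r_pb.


q = 1 - p = 0.63
rpb = ((M1 - M0) / SD) * sqrt(p * q)
rpb = ((71.91 - 47.63) / 18.26) * sqrt(0.37 * 0.63)
rpb = 0.642

0.642


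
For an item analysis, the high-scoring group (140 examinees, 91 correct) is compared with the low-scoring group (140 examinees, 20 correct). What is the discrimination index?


p_upper = 91/140 = 0.65
p_lower = 20/140 = 0.1429
D = 0.65 - 0.1429 = 0.5071

0.5071


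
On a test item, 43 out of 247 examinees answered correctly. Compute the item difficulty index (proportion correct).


Item difficulty p = number correct / total examinees
p = 43 / 247
p = 0.1741

0.1741


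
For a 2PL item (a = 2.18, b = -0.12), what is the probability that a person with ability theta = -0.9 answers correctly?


a*(theta - b) = 2.18 * (-0.9 - -0.12) = -1.7004
exp(--1.7004) = 5.4761
P = 1 / (1 + 5.4761)
P = 0.1544

0.1544


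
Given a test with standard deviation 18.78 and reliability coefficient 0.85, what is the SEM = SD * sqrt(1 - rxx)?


SEM = SD * sqrt(1 - rxx)
SEM = 18.78 * sqrt(1 - 0.85)
SEM = 18.78 * sqrt(0.15) = 18.78 * 0.387298
SEM = 7.2735

7.2735


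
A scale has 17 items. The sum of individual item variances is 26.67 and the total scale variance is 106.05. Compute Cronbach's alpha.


alpha = (k/(k-1)) * (1 - sum(si^2)/s_total^2)
= (17/16) * (1 - 26.67/106.05)
alpha = 0.7953

0.7953


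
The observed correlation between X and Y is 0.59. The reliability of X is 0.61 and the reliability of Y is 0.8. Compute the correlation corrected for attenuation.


r_corrected = rxy / sqrt(rxx * ryy)
= 0.59 / sqrt(0.61 * 0.8)
= 0.59 / sqrt(0.488)
= 0.59 / 0.69857
r_corrected = 0.8446

0.8446


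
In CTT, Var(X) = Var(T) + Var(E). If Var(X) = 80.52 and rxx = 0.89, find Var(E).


var_true = rxx * var_obs = 0.89 * 80.52 = 71.6628
var_error = var_obs - var_true
var_error = 80.52 - 71.6628
var_error = 8.8572

8.8572


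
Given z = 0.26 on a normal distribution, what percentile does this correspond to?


CDF(z) = 0.5 * (1 + erf(z/sqrt(2)))
erf(0.1838) = 0.2051
CDF = 0.6026
Percentile rank = 0.6026 * 100 = 60.26

60.26


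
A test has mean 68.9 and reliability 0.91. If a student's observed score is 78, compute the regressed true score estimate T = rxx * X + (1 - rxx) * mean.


T_est = rxx * X + (1 - rxx) * mean
T_est = 0.91 * 78 + 0.09 * 68.9
T_est = 70.98 + 6.201
T_est = 77.181

77.181


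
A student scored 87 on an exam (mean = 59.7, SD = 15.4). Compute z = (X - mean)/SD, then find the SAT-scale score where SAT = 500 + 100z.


z = (X - mean) / SD = (87 - 59.7) / 15.4
z = 27.3 / 15.4
z = 1.7727
SAT-scale = SAT = 500 + 100z
Carry z at full precision (z = 27.3 / 15.4) into the conversion:
SAT-scale = 500 + 100 * (27.3 / 15.4) = 500 + 2730 / 15.4
SAT-scale = 500 + 177.2727
SAT-scale = 677.2727

677.2727


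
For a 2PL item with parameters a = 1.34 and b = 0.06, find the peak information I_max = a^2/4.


For 2PL, max info at theta = b = 0.06
I_max = a^2 / 4 = 1.34^2 / 4
= 1.7956 / 4
I_max = 0.4489

0.4489


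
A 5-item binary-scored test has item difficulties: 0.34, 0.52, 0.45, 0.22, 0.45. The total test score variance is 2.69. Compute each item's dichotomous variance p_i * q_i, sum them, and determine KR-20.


For each item, compute p_i * q_i:
  Item 1: 0.34 * 0.66 = 0.2244
  Item 2: 0.52 * 0.48 = 0.2496
  Item 3: 0.45 * 0.55 = 0.2475
  Item 4: 0.22 * 0.78 = 0.1716
  Item 5: 0.45 * 0.55 = 0.2475
Sum(p_i * q_i) = 0.2244 + 0.2496 + 0.2475 + 0.1716 + 0.2475 = 1.1406
KR-20 = (k/(k-1)) * (1 - Sum(p_i*q_i) / Var_total)
= (5/4) * (1 - 1.1406/2.69)
= 1.25 * 0.576
KR-20 = 0.72

0.72


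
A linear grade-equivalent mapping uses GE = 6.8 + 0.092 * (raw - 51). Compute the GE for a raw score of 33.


raw - median = 33 - 51 = -18
slope * diff = 0.092 * -18 = -1.656
GE = 6.8 + -1.656
GE = 5.144

5.144


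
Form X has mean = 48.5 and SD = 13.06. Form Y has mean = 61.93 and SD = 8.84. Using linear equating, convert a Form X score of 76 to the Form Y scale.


slope = SD_Y / SD_X = 8.84 / 13.06 ~ 0.6769
intercept = mean_Y - slope * mean_X = 61.93 - (8.84 / 13.06) * 48.5 ~ 29.1015
Y = slope * X + intercept. To avoid rounding drift from the rounded slope/intercept, evaluate the equivalent form Y = mean_Y + SD_Y * (X - mean_X) / SD_X at full precision:
Y = 61.93 + 8.84 * (76 - 48.5) / 13.06
Y = 61.93 + 8.84 * 27.5 / 13.06
Y = 61.93 + 243.1 / 13.06
Y = 61.93 + 18.6141
Y = 80.5441

80.5441


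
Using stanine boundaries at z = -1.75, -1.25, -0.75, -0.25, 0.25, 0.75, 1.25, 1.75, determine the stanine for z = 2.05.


Stanine boundaries: [-1.75, -1.25, -0.75, -0.25, 0.25, 0.75, 1.25, 1.75]
z = 2.05
Check each boundary:
  z >= -1.75 -> could be stanine 2
  z >= -1.25 -> could be stanine 3
  z >= -0.75 -> could be stanine 4
  z >= -0.25 -> could be stanine 5
  z >= 0.25 -> could be stanine 6
  z >= 0.75 -> could be stanine 7
  z >= 1.25 -> could be stanine 8
  z >= 1.75 -> could be stanine 9
Highest qualifying boundary gives stanine = 9

9


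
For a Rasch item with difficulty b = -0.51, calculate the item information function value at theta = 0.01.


P = 1/(1+exp(-(0.01--0.51))) = 0.6271
I = P*(1-P) = 0.6271 * 0.3729
I = 0.2338

0.2338


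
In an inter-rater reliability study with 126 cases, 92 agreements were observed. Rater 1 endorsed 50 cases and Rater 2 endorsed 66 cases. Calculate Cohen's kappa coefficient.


P_o = 92/126 = 0.730159
P_e = (50*66 + 76*60) / 15876 = 0.495087
kappa = (P_o - P_e) / (1 - P_e)
kappa = (0.730159 - 0.495087) / (1 - 0.495087)
kappa = 0.4656

0.4656


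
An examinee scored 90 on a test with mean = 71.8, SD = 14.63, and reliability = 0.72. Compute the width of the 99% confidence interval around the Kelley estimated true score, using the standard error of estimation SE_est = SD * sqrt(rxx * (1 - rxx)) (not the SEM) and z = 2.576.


True score estimate = 0.72*90 + 0.28*71.8 = 84.904
SE_est = SD * sqrt(rxx * (1 - rxx)) = 14.63 * sqrt(0.72 * 0.28) = 14.63 * sqrt(0.2016) = 6.568854
CI = T_est +/- z * SE_est, so width = 2 * z * SE_est = 2 * 2.576 * 6.568854
Width = 33.8427

33.8427


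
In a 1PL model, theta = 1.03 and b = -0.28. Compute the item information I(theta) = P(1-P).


P = 1/(1+exp(-(1.03--0.28))) = 0.7875
I = P*(1-P) = 0.7875 * 0.2125
I = 0.1673

0.1673


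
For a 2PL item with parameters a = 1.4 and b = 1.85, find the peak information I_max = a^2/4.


For 2PL, max info at theta = b = 1.85
I_max = a^2 / 4 = 1.4^2 / 4
= 1.96 / 4
I_max = 0.49

0.49


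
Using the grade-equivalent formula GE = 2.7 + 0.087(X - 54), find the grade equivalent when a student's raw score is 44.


raw - median = 44 - 54 = -10
slope * diff = 0.087 * -10 = -0.87
GE = 2.7 + -0.87
GE = 1.83

1.83


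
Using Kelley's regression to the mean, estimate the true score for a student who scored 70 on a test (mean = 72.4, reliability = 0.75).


T_est = rxx * X + (1 - rxx) * mean
T_est = 0.75 * 70 + 0.25 * 72.4
T_est = 52.5 + 18.1
T_est = 70.6

70.6


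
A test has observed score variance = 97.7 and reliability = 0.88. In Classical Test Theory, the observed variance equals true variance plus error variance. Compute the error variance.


var_true = rxx * var_obs = 0.88 * 97.7 = 85.976
var_error = var_obs - var_true
var_error = 97.7 - 85.976
var_error = 11.724

11.724


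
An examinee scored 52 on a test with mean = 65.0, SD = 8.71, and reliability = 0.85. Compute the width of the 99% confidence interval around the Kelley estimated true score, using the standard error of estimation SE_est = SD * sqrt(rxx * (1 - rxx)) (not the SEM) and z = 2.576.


True score estimate = 0.85*52 + 0.15*65.0 = 53.95
SE_est = SD * sqrt(rxx * (1 - rxx)) = 8.71 * sqrt(0.85 * 0.15) = 8.71 * sqrt(0.1275) = 3.110092
CI = T_est +/- z * SE_est, so width = 2 * z * SE_est = 2 * 2.576 * 3.110092
Width = 16.0232

16.0232


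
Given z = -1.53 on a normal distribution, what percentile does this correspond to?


CDF(z) = 0.5 * (1 + erf(z/sqrt(2)))
erf(-1.0819) = -0.874
CDF = 0.063
Percentile rank = 0.063 * 100 = 6.3

6.3


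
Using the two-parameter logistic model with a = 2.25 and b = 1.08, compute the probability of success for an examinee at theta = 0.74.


a*(theta - b) = 2.25 * (0.74 - 1.08) = -0.765
exp(--0.765) = 2.149
P = 1 / (1 + 2.149)
P = 0.3176

0.3176


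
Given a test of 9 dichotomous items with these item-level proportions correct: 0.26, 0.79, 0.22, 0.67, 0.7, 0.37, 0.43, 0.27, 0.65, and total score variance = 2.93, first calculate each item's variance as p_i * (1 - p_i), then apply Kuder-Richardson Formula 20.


For each item, compute p_i * q_i:
  Item 1: 0.26 * 0.74 = 0.1924
  Item 2: 0.79 * 0.21 = 0.1659
  Item 3: 0.22 * 0.78 = 0.1716
  Item 4: 0.67 * 0.33 = 0.2211
  Item 5: 0.7 * 0.3 = 0.21
  Item 6: 0.37 * 0.63 = 0.2331
  Item 7: 0.43 * 0.57 = 0.2451
  Item 8: 0.27 * 0.73 = 0.1971
  Item 9: 0.65 * 0.35 = 0.2275
Sum(p_i * q_i) = 0.1924 + 0.1659 + 0.1716 + 0.2211 + 0.21 + 0.2331 + 0.2451 + 0.1971 + 0.2275 = 1.8638
KR-20 = (k/(k-1)) * (1 - Sum(p_i*q_i) / Var_total)
= (9/8) * (1 - 1.8638/2.93)
= 1.125 * 0.3639
KR-20 = 0.4094

0.4094


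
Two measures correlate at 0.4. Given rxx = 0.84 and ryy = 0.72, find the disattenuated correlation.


r_corrected = rxy / sqrt(rxx * ryy)
= 0.4 / sqrt(0.84 * 0.72)
= 0.4 / sqrt(0.6048)
= 0.4 / 0.777689
r_corrected = 0.5143

0.5143


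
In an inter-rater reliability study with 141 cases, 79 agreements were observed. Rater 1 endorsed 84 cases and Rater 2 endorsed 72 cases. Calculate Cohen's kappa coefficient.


P_o = 79/141 = 0.560284
P_e = (84*72 + 57*69) / 19881 = 0.502037
kappa = (P_o - P_e) / (1 - P_e)
kappa = (0.560284 - 0.502037) / (1 - 0.502037)
kappa = 0.117

0.117


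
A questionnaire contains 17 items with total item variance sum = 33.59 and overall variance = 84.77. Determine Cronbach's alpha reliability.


alpha = (k/(k-1)) * (1 - sum(si^2)/s_total^2)
= (17/16) * (1 - 33.59/84.77)
alpha = 0.6415

0.6415


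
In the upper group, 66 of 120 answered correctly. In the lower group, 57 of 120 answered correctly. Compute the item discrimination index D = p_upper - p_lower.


p_upper = 66/120 = 0.55
p_lower = 57/120 = 0.475
D = 0.55 - 0.475 = 0.075

0.075


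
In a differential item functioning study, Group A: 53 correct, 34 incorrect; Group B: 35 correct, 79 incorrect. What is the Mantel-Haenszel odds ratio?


Odds_A = 53/34 = 1.5588
Odds_B = 35/79 = 0.443
OR = Odds_A / Odds_B = 1.5588 / 0.443
Exactly, OR = (53 * 79) / (34 * 35) = 4187 / 1190
OR = 3.5185

3.5185


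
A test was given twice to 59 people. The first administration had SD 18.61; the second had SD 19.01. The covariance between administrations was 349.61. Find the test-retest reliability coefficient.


r = cov(X,Y) / (SD_X * SD_Y)
r = 349.61 / (18.61 * 19.01)
r = 349.61 / 353.7761
r = 0.9882

0.9882


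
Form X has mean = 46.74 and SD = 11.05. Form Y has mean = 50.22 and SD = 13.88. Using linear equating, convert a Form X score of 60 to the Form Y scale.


slope = SD_Y / SD_X = 13.88 / 11.05 ~ 1.2561
intercept = mean_Y - slope * mean_X = 50.22 - (13.88 / 11.05) * 46.74 ~ -8.4905
Y = slope * X + intercept. To avoid rounding drift from the rounded slope/intercept, evaluate the equivalent form Y = mean_Y + SD_Y * (X - mean_X) / SD_X at full precision:
Y = 50.22 + 13.88 * (60 - 46.74) / 11.05
Y = 50.22 + 13.88 * 13.26 / 11.05
Y = 50.22 + 184.0488 / 11.05
Y = 50.22 + 16.656
Y = 66.876

66.876


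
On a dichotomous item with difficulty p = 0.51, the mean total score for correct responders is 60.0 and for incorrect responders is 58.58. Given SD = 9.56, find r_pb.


q = 1 - p = 0.49
rpb = ((M1 - M0) / SD) * sqrt(p * q)
rpb = ((60.0 - 58.58) / 9.56) * sqrt(0.51 * 0.49)
rpb = 0.0743

0.0743


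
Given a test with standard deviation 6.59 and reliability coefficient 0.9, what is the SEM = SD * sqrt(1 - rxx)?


SEM = SD * sqrt(1 - rxx)
SEM = 6.59 * sqrt(1 - 0.9)
SEM = 6.59 * sqrt(0.1) = 6.59 * 0.316228
SEM = 2.0839

2.0839


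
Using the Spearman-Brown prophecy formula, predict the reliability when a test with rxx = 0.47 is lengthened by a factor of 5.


r_new = (n * rxx) / (1 + (n-1) * rxx)
r_new = (5 * 0.47) / (1 + 4 * 0.47)
r_new = 2.35 / 2.88
r_new = 0.816

0.816


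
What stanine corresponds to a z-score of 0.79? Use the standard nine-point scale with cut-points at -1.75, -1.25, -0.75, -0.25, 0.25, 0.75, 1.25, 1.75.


Stanine boundaries: [-1.75, -1.25, -0.75, -0.25, 0.25, 0.75, 1.25, 1.75]
z = 0.79
Check each boundary:
  z >= -1.75 -> could be stanine 2
  z >= -1.25 -> could be stanine 3
  z >= -0.75 -> could be stanine 4
  z >= -0.25 -> could be stanine 5
  z >= 0.25 -> could be stanine 6
  z >= 0.75 -> could be stanine 7
  z < 1.25
  z < 1.75
Highest qualifying boundary gives stanine = 7

7


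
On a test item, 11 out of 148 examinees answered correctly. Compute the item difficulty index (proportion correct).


Item difficulty p = number correct / total examinees
p = 11 / 148
p = 0.0743

0.0743


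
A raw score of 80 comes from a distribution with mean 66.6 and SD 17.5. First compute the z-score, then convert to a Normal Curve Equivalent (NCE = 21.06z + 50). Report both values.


z = (X - mean) / SD = (80 - 66.6) / 17.5
z = 13.4 / 17.5
z = 0.7657
NCE = NCE = 21.06z + 50
Carry z at full precision (z = 13.4 / 17.5) into the conversion:
NCE = 21.06 * (13.4 / 17.5) + 50 = 282.204 / 17.5 + 50
NCE = 16.1259 + 50
NCE = 66.1259

66.1259


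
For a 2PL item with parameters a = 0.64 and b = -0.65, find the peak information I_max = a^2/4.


For 2PL, max info at theta = b = -0.65
I_max = a^2 / 4 = 0.64^2 / 4
= 0.4096 / 4
I_max = 0.1024

0.1024


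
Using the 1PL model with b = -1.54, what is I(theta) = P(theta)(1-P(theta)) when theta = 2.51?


P = 1/(1+exp(-(2.51--1.54))) = 0.9829
I = P*(1-P) = 0.9829 * 0.0171
I = 0.0168

0.0168


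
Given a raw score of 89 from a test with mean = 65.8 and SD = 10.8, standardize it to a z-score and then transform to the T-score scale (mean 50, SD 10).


z = (X - mean) / SD = (89 - 65.8) / 10.8
z = 23.2 / 10.8
z = 2.1481
T-score = T = 50 + 10z
Carry z at full precision (z = 23.2 / 10.8) into the conversion:
T-score = 50 + 10 * (23.2 / 10.8) = 50 + 232 / 10.8
T-score = 50 + 21.4815
T-score = 71.4815

71.4815


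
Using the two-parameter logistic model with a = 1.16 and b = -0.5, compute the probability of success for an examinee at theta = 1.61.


a*(theta - b) = 1.16 * (1.61 - -0.5) = 2.4476
exp(-2.4476) = 0.0865
P = 1 / (1 + 0.0865)
P = 0.9204

0.9204


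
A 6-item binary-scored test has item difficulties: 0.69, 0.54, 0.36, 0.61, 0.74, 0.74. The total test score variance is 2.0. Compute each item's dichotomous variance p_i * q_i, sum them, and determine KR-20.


For each item, compute p_i * q_i:
  Item 1: 0.69 * 0.31 = 0.2139
  Item 2: 0.54 * 0.46 = 0.2484
  Item 3: 0.36 * 0.64 = 0.2304
  Item 4: 0.61 * 0.39 = 0.2379
  Item 5: 0.74 * 0.26 = 0.1924
  Item 6: 0.74 * 0.26 = 0.1924
Sum(p_i * q_i) = 0.2139 + 0.2484 + 0.2304 + 0.2379 + 0.1924 + 0.1924 = 1.3154
KR-20 = (k/(k-1)) * (1 - Sum(p_i*q_i) / Var_total)
= (6/5) * (1 - 1.3154/2.0)
= 1.2 * 0.3423
KR-20 = 0.4108

0.4108


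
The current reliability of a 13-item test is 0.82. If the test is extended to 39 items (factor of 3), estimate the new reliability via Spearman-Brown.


r_new = (n * rxx) / (1 + (n-1) * rxx)
r_new = (3 * 0.82) / (1 + 2 * 0.82)
r_new = 2.46 / 2.64
r_new = 0.9318

0.9318
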